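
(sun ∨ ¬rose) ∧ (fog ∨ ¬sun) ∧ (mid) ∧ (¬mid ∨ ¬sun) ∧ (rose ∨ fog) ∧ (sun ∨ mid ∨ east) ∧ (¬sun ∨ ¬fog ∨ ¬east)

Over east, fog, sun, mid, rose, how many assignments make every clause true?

There are 2^5 = 32 truth assignments over (east, fog, sun, mid, rose).
Split on sun. With sun = True, the clauses containing sun are satisfied and ¬sun drops from the rest; 0 of the 2^4 = 16 assignments to the other variables satisfy what remains.
With sun = False, by the same count on the reduced clause set, 2 assignments work.
(One model: east=F, fog=T, sun=F, mid=T, rose=F.)
Total: 0 + 2 = 2.

2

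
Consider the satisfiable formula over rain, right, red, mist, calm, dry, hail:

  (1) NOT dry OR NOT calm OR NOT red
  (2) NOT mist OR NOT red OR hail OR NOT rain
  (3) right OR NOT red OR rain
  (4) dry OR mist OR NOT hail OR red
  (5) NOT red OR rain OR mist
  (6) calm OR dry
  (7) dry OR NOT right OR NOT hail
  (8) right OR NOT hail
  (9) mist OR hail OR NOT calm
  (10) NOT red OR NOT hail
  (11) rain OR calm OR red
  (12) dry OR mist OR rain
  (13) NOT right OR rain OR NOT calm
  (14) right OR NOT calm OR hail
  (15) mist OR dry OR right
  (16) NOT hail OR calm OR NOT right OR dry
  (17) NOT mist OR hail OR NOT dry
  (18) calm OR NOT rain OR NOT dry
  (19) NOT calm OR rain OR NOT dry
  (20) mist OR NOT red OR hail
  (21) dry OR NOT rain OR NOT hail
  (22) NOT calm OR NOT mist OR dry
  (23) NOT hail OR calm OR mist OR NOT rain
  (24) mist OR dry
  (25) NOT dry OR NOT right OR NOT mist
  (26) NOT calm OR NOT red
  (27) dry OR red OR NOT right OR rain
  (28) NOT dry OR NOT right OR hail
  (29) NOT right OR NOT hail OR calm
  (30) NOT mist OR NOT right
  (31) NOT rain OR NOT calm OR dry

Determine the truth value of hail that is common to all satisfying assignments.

True

Suppose hail = false.
Suppose calm = true.
(mist) alone gives mist = true.
(right) alone gives right = true.
Now (NOT right) is unsatisfied and unit — conflict.
So calm must be the other value — set calm = false.
(dry) alone gives dry = true.
(NOT mist) alone gives mist = false.
(NOT rain) alone gives rain = false.
(NOT red) alone gives red = false.
Now (red) is unsatisfied and unit — conflict.
Neither calm = true nor calm = false works.
So every satisfying assignment has hail = True.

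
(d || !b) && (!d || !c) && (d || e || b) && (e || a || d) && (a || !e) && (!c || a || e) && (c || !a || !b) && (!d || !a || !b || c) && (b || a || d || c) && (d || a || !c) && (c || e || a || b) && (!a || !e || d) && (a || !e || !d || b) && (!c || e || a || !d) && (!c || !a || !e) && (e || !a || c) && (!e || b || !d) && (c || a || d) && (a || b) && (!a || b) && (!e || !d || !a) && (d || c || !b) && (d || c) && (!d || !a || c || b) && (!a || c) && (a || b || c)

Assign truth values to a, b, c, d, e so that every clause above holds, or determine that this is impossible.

a: false, b: true, c: false, d: true, e: false

Suppose d = true.
(!c) alone gives c = false.
(!a) alone gives a = false.
(!e) alone gives e = false.
(b) alone gives b = true.
All clauses are satisfied.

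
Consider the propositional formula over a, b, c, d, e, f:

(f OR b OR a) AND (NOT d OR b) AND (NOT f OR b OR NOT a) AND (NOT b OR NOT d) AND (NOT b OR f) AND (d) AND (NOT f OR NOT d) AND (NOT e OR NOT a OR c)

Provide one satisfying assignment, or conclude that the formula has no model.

UNSATISFIABLE

(d) alone gives d = true.
(b) alone gives b = true.
Now (NOT b) is unsatisfied and unit — conflict.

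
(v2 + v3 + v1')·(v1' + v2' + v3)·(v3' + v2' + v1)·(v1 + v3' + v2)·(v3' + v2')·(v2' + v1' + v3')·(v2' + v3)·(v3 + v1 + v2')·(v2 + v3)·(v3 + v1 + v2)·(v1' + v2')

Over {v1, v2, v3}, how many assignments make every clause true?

1

There are 2^3 = 8 truth assignments over (v1, v2, v3).
Split on v1. With v1 = 1, the clauses containing v1 are satisfied and v1' drops from the rest; 1 of the 2^2 = 4 assignments to the other variables satisfy what remains.
With v1 = 0, by the same count on the reduced clause set, 0 assignments work.
Total: 1 + 0 = 1.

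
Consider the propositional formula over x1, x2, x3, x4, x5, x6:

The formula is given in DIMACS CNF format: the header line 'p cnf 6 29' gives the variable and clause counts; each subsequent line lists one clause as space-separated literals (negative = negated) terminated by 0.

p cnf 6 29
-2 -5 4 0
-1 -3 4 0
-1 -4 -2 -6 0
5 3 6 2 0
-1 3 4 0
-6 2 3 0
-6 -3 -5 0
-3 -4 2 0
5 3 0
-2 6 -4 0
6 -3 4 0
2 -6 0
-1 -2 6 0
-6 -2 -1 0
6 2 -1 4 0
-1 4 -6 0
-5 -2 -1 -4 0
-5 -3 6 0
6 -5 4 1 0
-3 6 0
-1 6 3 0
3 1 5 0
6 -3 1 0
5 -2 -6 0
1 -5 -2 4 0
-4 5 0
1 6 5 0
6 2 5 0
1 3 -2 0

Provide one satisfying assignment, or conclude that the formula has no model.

x1: False,  x2: False,  x3: False,  x4: True,  x5: True,  x6: False

Suppose x5 = True.
Suppose x2 = False.
(¬x6) alone gives x6 = False.
(¬x3) alone gives x3 = False.
(¬x1) alone gives x1 = False.
(x4) alone gives x4 = True.
All clauses are satisfied.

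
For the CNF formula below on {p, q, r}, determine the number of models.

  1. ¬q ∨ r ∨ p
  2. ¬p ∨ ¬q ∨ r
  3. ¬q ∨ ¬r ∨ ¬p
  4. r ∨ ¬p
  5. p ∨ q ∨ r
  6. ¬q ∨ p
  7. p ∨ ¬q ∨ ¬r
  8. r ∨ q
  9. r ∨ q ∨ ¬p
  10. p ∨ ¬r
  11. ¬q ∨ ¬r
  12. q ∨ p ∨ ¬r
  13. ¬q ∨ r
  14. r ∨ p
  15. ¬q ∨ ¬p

There are 2^3 = 8 truth assignments over (p, q, r).
Check each against the 15 clauses (columns in the order p, q, r):
  F F F  ✗ fails (p ∨ q ∨ r)
  F F T  ✗ fails (p ∨ ¬r)
  F T F  ✗ fails (¬q ∨ r ∨ p)
  F T T  ✗ fails (¬q ∨ p)
  T F F  ✗ fails (r ∨ ¬p)
  T F T  ✓ satisfies all
  T T F  ✗ fails (¬p ∨ ¬q ∨ r)
  T T T  ✗ fails (¬q ∨ ¬r ∨ ¬p)
1 of the 8 rows is a model.

1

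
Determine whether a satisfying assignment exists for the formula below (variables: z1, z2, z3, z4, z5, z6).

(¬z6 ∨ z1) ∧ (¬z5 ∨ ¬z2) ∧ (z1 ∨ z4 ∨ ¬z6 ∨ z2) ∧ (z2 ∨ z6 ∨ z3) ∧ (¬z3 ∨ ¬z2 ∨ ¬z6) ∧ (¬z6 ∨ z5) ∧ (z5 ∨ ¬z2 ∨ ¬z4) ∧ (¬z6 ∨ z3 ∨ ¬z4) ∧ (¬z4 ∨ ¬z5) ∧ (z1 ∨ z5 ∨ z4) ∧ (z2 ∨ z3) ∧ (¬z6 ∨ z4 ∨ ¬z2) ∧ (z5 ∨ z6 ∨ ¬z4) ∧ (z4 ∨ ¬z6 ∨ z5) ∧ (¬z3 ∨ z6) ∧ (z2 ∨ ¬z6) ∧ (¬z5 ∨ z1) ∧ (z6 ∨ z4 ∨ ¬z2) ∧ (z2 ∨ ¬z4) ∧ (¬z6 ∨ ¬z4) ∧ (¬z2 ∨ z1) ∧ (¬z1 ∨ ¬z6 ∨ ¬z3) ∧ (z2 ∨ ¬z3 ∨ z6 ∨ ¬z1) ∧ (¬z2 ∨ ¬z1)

Suppose z6 = False.
The clause (¬z3) is unit, so z3 = False.
The clause (z2) is unit, so z2 = True.
The clause (¬z5) is unit, so z5 = False.
The clause (¬z4) is unit, so z4 = False.
But (z4) is also a unit clause — contradiction.
That branch fails; take z6 = True instead.
The clause (z1) is unit, so z1 = True.
The clause (z5) is unit, so z5 = True.
The clause (¬z2) is unit, so z2 = False.
But (z2) is also a unit clause — contradiction.
Both values of z6 lead to a conflict.
No assignment satisfies every clause.

Unsatisfiable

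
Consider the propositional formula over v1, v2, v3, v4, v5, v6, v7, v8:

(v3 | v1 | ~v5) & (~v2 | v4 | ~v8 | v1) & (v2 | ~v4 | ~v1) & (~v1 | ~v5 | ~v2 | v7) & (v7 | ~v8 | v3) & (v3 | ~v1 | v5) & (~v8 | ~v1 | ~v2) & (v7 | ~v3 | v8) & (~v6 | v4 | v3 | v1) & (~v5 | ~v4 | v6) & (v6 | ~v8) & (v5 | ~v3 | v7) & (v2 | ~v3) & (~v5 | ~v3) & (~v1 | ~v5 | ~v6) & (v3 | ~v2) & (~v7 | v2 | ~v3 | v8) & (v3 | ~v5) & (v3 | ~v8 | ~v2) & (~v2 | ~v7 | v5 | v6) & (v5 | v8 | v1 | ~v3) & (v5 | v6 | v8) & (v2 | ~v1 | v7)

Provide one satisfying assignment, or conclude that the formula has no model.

Branch on v6: set v6 = 1.
Branch on v2: set v2 = 1.
(v3) alone gives v3 = 1.
(~v5) alone gives v5 = 0.
(v7) alone gives v7 = 1.
Branch on v8: set v8 = 0.
(v1) alone gives v1 = 1.
Every clause is now satisfied; v4 is unconstrained.

v1: 1; v2: 1; v3: 1; v4: 0; v5: 0; v6: 1; v7: 1; v8: 0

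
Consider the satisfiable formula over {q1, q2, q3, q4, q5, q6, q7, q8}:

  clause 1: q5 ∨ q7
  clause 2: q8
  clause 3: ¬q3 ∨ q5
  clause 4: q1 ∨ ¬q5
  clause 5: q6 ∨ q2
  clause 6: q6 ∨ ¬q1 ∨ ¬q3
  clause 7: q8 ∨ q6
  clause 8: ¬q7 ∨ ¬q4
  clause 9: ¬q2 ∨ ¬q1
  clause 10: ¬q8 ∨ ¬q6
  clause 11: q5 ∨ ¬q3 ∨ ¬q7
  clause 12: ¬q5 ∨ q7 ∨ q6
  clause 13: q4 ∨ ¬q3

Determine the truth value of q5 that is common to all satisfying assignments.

False

Suppose q5 = True.
Unit clause (q8) forces q8 = True.
Unit clause (q1) forces q1 = True.
Unit clause (¬q2) forces q2 = False.
Unit clause (q6) forces q6 = True.
That conflicts with the unit clause (¬q6).
So every satisfying assignment has q5 = False.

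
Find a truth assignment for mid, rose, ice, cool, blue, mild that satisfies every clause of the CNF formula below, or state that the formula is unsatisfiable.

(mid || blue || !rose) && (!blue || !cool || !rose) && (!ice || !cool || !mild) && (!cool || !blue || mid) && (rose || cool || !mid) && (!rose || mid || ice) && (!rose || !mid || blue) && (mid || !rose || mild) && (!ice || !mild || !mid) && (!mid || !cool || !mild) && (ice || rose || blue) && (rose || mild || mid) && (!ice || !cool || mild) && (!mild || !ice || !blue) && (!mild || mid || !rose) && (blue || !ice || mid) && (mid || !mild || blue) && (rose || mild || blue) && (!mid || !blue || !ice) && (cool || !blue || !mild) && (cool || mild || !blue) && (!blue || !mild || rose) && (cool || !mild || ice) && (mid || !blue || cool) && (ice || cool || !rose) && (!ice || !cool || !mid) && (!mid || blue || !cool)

Suppose mid = true.
Suppose rose = false.
From the singleton clause (cool), cool = true.
From the singleton clause (!mild), mild = false.
From the singleton clause (!ice), ice = false.
From the singleton clause (blue), blue = true.
Every clause now holds.

mid ↦ true,  rose ↦ false,  ice ↦ false,  cool ↦ true,  blue ↦ true,  mild ↦ false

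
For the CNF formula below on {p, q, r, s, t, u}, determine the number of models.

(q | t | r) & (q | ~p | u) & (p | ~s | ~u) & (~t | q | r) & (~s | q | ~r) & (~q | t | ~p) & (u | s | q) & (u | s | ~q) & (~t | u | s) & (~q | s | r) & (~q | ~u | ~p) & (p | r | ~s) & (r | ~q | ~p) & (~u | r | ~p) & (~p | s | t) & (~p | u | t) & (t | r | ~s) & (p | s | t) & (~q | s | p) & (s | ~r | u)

5

There are 2^6 = 64 truth assignments over (p, q, r, s, t, u).
Split on p. With p = 1, the clauses containing p are satisfied and ~p drops from the rest; 2 of the 2^5 = 32 assignments to the other variables satisfy what remains.
With p = 0, by the same count on the reduced clause set, 3 assignments work.
Total: 2 + 3 = 5.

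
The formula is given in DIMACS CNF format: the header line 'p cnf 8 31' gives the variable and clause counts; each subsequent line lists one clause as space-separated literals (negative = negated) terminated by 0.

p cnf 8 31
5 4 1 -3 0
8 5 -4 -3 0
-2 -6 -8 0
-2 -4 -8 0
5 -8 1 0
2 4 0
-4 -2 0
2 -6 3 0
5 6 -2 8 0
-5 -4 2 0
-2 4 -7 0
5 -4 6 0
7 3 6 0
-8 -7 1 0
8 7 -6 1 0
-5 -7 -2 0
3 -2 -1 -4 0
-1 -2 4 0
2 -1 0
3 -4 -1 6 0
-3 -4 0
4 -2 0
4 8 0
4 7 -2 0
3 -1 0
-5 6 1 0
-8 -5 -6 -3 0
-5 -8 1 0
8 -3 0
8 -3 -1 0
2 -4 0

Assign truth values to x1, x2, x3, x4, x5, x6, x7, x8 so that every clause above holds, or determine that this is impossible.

Try x2 = True.
(¬x4) alone gives x4 = False.
That conflicts with the unit clause (x4).
That branch fails; take x2 = False instead.
(x4) alone gives x4 = True.
That conflicts with the unit clause (¬x4).
Neither x2 = True nor x2 = False works.

UNSATISFIABLE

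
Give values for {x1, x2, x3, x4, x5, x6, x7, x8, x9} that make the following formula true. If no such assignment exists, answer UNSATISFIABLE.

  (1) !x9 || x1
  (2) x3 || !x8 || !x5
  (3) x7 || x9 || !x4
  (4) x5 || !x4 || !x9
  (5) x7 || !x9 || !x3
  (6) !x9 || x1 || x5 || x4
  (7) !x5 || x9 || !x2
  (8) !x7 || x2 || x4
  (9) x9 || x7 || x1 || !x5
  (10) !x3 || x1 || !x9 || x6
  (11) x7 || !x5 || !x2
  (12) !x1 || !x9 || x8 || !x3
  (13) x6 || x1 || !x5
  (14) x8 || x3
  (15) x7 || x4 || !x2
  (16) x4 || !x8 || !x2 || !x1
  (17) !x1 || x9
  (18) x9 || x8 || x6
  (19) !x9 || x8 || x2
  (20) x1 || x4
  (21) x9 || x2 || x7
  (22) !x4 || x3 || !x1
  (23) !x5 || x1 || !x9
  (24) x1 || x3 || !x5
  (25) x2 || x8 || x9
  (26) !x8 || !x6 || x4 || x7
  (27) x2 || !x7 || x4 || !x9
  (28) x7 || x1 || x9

x1: false, x2: true, x3: false, x4: true, x5: false, x6: true, x7: true, x8: true, x9: false

Suppose x9 = false.
Unit clause (!x1) forces x1 = false.
Unit clause (x4) forces x4 = true.
Unit clause (x7) forces x7 = true.
Suppose x5 = false.
Suppose x8 = true.
No clause remains; x2, x3, x6 are free.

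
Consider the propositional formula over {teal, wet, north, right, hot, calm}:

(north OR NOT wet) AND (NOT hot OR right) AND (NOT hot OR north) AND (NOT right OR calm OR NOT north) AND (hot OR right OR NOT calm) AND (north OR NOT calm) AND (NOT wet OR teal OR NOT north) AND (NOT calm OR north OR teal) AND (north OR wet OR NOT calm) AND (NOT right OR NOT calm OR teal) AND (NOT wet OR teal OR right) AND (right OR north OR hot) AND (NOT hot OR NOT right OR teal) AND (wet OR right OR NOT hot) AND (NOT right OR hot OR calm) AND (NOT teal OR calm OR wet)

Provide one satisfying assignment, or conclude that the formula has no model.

Try north = true.
Try hot = false.
Try right = false.
From the singleton clause (NOT calm), calm = false.
Try wet = true.
From the singleton clause (teal), teal = true.
This assignment satisfies each clause.

teal: true, wet: true, north: true, right: false, hot: false, calm: false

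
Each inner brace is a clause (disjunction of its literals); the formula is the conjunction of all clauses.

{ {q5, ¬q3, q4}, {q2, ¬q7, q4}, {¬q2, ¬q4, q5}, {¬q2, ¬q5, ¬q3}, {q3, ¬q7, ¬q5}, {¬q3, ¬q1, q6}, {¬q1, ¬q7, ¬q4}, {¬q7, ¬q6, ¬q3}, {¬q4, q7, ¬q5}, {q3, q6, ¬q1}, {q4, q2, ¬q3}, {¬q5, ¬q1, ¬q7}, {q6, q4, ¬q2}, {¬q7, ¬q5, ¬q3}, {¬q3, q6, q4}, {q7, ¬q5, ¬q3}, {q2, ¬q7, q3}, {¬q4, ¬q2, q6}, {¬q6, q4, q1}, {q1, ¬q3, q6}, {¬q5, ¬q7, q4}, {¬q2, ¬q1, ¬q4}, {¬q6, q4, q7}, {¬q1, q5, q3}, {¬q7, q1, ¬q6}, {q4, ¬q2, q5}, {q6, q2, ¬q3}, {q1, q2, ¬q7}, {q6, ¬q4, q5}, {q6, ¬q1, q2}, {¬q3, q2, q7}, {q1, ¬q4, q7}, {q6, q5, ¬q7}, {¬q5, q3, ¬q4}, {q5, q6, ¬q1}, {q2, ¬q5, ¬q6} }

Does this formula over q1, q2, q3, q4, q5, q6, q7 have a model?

Suppose q5 = True.
Suppose q2 = False.
(¬q6) alone gives q6 = False.
(¬q3) alone gives q3 = False.
(¬q7) alone gives q7 = False.
(¬q4) alone gives q4 = False.
(¬q1) alone gives q1 = False.
All clauses are satisfied.
A satisfying assignment: q1: False,  q2: False,  q3: False,  q4: False,  q5: True,  q6: False,  q7: False.

Satisfiable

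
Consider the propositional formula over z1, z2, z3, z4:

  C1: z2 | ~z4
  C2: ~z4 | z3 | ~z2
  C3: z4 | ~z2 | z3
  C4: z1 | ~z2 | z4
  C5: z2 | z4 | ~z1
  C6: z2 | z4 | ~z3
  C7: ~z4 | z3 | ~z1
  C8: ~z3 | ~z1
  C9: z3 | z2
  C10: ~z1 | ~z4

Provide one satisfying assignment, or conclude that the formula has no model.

z1 ↦ 0, z2 ↦ 1, z3 ↦ 1, z4 ↦ 1

Suppose z2 = 1.
Suppose z4 = 1.
(z3) alone gives z3 = 1.
(~z1) alone gives z1 = 0.
All clauses are satisfied.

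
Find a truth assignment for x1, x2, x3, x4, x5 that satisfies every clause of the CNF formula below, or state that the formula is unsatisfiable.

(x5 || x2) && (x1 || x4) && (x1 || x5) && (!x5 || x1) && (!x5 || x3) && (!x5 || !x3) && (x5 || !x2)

UNSATISFIABLE

Suppose x5 = true.
From the singleton clause (x1), x1 = true.
From the singleton clause (x3), x3 = true.
Now (!x3) is unsatisfied and unit — conflict.
Backtrack on x5: now try x5 = false.
From the singleton clause (x2), x2 = true.
Now (!x2) is unsatisfied and unit — conflict.
Both values of x5 lead to a conflict.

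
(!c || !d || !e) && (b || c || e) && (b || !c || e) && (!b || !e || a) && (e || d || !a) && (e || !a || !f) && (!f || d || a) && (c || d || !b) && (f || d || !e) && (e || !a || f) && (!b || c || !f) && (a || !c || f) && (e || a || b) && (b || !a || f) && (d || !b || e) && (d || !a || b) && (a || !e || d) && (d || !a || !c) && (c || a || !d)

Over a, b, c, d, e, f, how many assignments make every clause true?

3

There are 2^6 = 64 truth assignments over (a, b, c, d, e, f).
Split on b. With b = true, the clauses containing b are satisfied and !b drops from the rest; 2 of the 2^5 = 32 assignments to the other variables satisfy what remains.
With b = false, by the same count on the reduced clause set, 1 assignment works.
(One model: a=F, b=T, c=T, d=T, e=F, f=T.)
Total: 2 + 1 = 3.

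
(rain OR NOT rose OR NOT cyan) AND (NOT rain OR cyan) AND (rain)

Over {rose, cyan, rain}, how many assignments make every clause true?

2

There are 2^3 = 8 truth assignments over (rose, cyan, rain).
Check each against the 3 clauses (columns in the order rose, cyan, rain):
  F F F  ✗ fails (rain)
  F F T  ✗ fails (NOT rain OR cyan)
  F T F  ✗ fails (rain)
  F T T  ✓ satisfies all
  T F F  ✗ fails (rain)
  T F T  ✗ fails (NOT rain OR cyan)
  T T F  ✗ fails (rain OR NOT rose OR NOT cyan)
  T T T  ✓ satisfies all
2 of the 8 rows are models.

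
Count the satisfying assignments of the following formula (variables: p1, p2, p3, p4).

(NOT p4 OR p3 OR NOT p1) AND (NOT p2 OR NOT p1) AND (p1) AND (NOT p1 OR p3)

There are 2^4 = 16 truth assignments over (p1, p2, p3, p4).
Split on p2. With p2 = true, the clauses containing p2 are satisfied and NOT p2 drops from the rest; 0 of the 2^3 = 8 assignments to the other variables satisfy what remains.
With p2 = false, by the same count on the reduced clause set, 2 assignments work.
(One model: p1=T, p2=F, p3=T, p4=F.)
Total: 0 + 2 = 2.

2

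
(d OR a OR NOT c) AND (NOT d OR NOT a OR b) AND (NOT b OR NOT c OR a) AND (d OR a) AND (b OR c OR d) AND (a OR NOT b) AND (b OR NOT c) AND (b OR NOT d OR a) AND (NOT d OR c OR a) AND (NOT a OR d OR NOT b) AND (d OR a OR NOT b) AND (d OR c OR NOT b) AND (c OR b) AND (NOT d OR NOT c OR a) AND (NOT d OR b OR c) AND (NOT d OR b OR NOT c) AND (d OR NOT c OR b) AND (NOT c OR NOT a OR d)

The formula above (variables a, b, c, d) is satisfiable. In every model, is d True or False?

True

Suppose d = false.
The clause (a) is unit, so a = true.
The clause (NOT b) is unit, so b = false.
The clause (c) is unit, so c = true.
That conflicts with the unit clause (NOT c).
So every satisfying assignment has d = True.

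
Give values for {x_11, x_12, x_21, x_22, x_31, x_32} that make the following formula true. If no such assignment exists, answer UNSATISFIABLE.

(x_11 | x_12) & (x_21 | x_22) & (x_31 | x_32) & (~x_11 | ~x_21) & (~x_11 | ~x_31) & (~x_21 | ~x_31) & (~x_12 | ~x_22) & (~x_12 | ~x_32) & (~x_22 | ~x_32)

UNSATISFIABLE

Case x_11 = 1:
The clause (~x_21) is unit, so x_21 = 0.
The clause (x_22) is unit, so x_22 = 1.
The clause (~x_31) is unit, so x_31 = 0.
The clause (x_32) is unit, so x_32 = 1.
That conflicts with the unit clause (~x_32).
Undo x_11 and try x_11 = 0.
The clause (x_12) is unit, so x_12 = 1.
The clause (~x_22) is unit, so x_22 = 0.
The clause (x_21) is unit, so x_21 = 1.
The clause (~x_31) is unit, so x_31 = 0.
The clause (x_32) is unit, so x_32 = 1.
That conflicts with the unit clause (~x_32).
Both values of x_11 lead to a conflict.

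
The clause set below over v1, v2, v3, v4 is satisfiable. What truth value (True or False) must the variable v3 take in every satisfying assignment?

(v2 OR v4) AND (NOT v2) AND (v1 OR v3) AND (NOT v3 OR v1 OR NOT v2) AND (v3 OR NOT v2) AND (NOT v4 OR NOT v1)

Suppose v3 = false.
(NOT v2) alone gives v2 = false.
(v4) alone gives v4 = true.
(v1) alone gives v1 = true.
But (NOT v1) is also a unit clause — contradiction.
So every satisfying assignment has v3 = True.

True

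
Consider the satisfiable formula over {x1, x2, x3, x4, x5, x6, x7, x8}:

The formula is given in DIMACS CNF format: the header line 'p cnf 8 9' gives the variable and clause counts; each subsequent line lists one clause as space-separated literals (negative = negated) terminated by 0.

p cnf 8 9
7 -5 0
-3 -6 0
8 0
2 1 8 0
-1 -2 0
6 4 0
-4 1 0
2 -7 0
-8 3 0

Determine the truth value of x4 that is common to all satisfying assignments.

True

Suppose x4 = False.
(x8) alone gives x8 = True.
(x6) alone gives x6 = True.
(¬x3) alone gives x3 = False.
But (x3) is also a unit clause — contradiction.
So every satisfying assignment has x4 = True.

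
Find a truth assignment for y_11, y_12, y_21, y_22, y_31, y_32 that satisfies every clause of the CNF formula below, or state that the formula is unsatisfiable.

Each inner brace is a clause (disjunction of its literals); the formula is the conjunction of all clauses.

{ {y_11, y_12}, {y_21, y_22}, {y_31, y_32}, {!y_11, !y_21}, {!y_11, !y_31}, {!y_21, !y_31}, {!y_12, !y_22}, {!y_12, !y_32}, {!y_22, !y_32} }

Case y_11 = true:
The clause (!y_21) is unit, so y_21 = false.
The clause (y_22) is unit, so y_22 = true.
The clause (!y_31) is unit, so y_31 = false.
The clause (y_32) is unit, so y_32 = true.
Now (!y_32) is unsatisfied and unit — conflict.
Undo y_11 and try y_11 = false.
The clause (y_12) is unit, so y_12 = true.
The clause (!y_22) is unit, so y_22 = false.
The clause (y_21) is unit, so y_21 = true.
The clause (!y_31) is unit, so y_31 = false.
The clause (y_32) is unit, so y_32 = true.
Now (!y_32) is unsatisfied and unit — conflict.
Both values of y_11 lead to a conflict.

UNSATISFIABLE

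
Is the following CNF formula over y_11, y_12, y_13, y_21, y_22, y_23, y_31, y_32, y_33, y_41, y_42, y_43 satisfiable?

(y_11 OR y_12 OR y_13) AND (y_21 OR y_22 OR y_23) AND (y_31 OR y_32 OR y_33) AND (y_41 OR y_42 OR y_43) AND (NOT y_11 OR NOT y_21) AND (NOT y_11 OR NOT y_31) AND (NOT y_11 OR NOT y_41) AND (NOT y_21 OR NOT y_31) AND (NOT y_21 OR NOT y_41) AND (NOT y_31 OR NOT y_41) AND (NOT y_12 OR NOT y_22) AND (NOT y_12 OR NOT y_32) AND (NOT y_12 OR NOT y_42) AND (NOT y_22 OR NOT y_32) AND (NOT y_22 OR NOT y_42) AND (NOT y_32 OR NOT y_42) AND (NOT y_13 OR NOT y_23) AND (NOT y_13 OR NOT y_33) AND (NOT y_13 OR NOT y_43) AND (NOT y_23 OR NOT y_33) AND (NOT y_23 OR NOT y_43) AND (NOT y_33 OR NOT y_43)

Try y_11 = false.
Try y_12 = true.
The clause (NOT y_22) is unit, so y_22 = false.
The clause (NOT y_32) is unit, so y_32 = false.
The clause (NOT y_42) is unit, so y_42 = false.
Try y_21 = true.
The clause (NOT y_31) is unit, so y_31 = false.
The clause (y_33) is unit, so y_33 = true.
The clause (NOT y_41) is unit, so y_41 = false.
The clause (y_43) is unit, so y_43 = true.
Now (NOT y_43) is unsatisfied and unit — conflict.
So y_21 must be the other value — set y_21 = false.
The clause (y_23) is unit, so y_23 = true.
The clause (NOT y_13) is unit, so y_13 = false.
The clause (NOT y_33) is unit, so y_33 = false.
The clause (y_31) is unit, so y_31 = true.
The clause (NOT y_41) is unit, so y_41 = false.
The clause (y_43) is unit, so y_43 = true.
Now (NOT y_43) is unsatisfied and unit — conflict.
Both values of y_21 lead to a conflict.
So y_12 must be the other value — set y_12 = false.
The clause (y_13) is unit, so y_13 = true.
The clause (NOT y_23) is unit, so y_23 = false.
The clause (NOT y_33) is unit, so y_33 = false.
The clause (NOT y_43) is unit, so y_43 = false.
Try y_21 = true.
The clause (NOT y_31) is unit, so y_31 = false.
The clause (y_32) is unit, so y_32 = true.
The clause (NOT y_41) is unit, so y_41 = false.
The clause (y_42) is unit, so y_42 = true.
Now (NOT y_42) is unsatisfied and unit — conflict.
So y_21 must be the other value — set y_21 = false.
The clause (y_22) is unit, so y_22 = true.
The clause (NOT y_32) is unit, so y_32 = false.
The clause (y_31) is unit, so y_31 = true.
The clause (NOT y_41) is unit, so y_41 = false.
The clause (y_42) is unit, so y_42 = true.
Now (NOT y_42) is unsatisfied and unit — conflict.
Both values of y_21 lead to a conflict.
Both values of y_12 lead to a conflict.
So y_11 must be the other value — set y_11 = true.
The clause (NOT y_21) is unit, so y_21 = false.
The clause (NOT y_31) is unit, so y_31 = false.
The clause (NOT y_41) is unit, so y_41 = false.
Try y_22 = true.
The clause (NOT y_12) is unit, so y_12 = false.
The clause (NOT y_32) is unit, so y_32 = false.
The clause (y_33) is unit, so y_33 = true.
The clause (NOT y_42) is unit, so y_42 = false.
The clause (y_43) is unit, so y_43 = true.
Now (NOT y_43) is unsatisfied and unit — conflict.
So y_22 must be the other value — set y_22 = false.
The clause (y_23) is unit, so y_23 = true.
The clause (NOT y_13) is unit, so y_13 = false.
The clause (NOT y_33) is unit, so y_33 = false.
The clause (y_32) is unit, so y_32 = true.
The clause (NOT y_12) is unit, so y_12 = false.
The clause (NOT y_42) is unit, so y_42 = false.
The clause (y_43) is unit, so y_43 = true.
Now (NOT y_43) is unsatisfied and unit — conflict.
Both values of y_22 lead to a conflict.
Both values of y_11 lead to a conflict.
No assignment satisfies every clause.

Unsatisfiable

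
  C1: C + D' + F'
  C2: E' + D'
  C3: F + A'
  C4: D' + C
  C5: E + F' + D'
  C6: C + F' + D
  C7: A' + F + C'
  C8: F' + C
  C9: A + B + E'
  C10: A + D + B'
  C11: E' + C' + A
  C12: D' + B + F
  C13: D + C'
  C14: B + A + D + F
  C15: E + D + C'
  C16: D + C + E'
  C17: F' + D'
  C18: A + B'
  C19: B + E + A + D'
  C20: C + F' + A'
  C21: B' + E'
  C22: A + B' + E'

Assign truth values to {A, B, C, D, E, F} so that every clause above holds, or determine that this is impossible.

Try E = 0.
Try F = 1.
From the singleton clause (D'), D = 0.
From the singleton clause (C), C = 1.
Now (C') is unsatisfied and unit — conflict.
So F must be the other value — set F = 0.
From the singleton clause (A'), A = 0.
From the singleton clause (B'), B = 0.
From the singleton clause (D'), D = 0.
Now (D) is unsatisfied and unit — conflict.
Either choice for F ends in contradiction.
So E must be the other value — set E = 1.
From the singleton clause (D'), D = 0.
From the singleton clause (C'), C = 0.
Now (C) is unsatisfied and unit — conflict.
Either choice for E ends in contradiction.

UNSATISFIABLE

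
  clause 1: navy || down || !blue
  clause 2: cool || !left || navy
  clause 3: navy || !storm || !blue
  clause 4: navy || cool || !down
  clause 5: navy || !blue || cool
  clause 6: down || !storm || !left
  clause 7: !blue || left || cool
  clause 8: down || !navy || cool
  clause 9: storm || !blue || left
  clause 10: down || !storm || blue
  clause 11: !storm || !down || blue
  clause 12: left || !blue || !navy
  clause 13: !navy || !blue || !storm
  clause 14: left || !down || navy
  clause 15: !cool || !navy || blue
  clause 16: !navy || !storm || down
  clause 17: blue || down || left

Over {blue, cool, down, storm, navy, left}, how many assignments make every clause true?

There are 2^6 = 64 truth assignments over (blue, cool, down, storm, navy, left).
Split on down. With down = true, the clauses containing down are satisfied and !down drops from the rest; 6 of the 2^5 = 32 assignments to the other variables satisfy what remains.
With down = false, by the same count on the reduced clause set, 2 assignments work.
(One model: blue=F, cool=F, down=T, storm=F, navy=T, left=F.)
Total: 6 + 2 = 8.

8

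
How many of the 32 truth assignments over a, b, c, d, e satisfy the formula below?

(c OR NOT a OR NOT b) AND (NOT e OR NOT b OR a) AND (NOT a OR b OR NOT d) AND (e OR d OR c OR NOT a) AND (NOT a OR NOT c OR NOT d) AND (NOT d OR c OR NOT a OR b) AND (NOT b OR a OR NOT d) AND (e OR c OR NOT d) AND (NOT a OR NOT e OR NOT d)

14

There are 2^5 = 32 truth assignments over (a, b, c, d, e).
Split on a. With a = true, the clauses containing a are satisfied and NOT a drops from the rest; 5 of the 2^4 = 16 assignments to the other variables satisfy what remains.
With a = false, by the same count on the reduced clause set, 9 assignments work.
Total: 5 + 9 = 14.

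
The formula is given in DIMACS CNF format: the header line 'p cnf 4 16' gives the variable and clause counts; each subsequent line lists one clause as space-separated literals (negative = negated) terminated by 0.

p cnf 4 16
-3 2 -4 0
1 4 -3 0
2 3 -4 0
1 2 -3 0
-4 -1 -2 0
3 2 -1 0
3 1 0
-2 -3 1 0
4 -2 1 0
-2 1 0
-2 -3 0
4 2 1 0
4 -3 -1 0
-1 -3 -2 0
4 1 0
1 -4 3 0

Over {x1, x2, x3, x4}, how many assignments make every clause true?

1

There are 2^4 = 16 truth assignments over (x1, x2, x3, x4).
Split on x4. With x4 = True, the clauses containing x4 are satisfied and ¬x4 drops from the rest; 0 of the 2^3 = 8 assignments to the other variables satisfy what remains.
With x4 = False, by the same count on the reduced clause set, 1 assignment works.
(One model: x1=T, x2=T, x3=F, x4=F.)
Total: 0 + 1 = 1.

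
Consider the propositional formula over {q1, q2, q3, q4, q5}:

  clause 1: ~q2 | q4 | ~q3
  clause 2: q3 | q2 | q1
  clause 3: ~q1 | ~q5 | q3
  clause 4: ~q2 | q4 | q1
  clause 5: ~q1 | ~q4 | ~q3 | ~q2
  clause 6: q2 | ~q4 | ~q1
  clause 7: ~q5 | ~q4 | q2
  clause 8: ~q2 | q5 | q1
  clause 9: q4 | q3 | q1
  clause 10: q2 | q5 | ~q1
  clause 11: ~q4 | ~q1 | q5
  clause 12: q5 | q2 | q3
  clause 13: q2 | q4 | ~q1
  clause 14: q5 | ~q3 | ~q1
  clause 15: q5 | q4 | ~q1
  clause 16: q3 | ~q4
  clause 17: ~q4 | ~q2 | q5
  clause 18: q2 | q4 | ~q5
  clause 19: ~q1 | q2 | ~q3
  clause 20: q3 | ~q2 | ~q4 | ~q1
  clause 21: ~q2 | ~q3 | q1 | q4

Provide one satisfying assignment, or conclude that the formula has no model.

q1: 0,  q2: 0,  q3: 1,  q4: 0,  q5: 0

Branch on q3: set q3 = 1.
Branch on q2: set q2 = 0.
From the singleton clause (~q1), q1 = 0.
Branch on q5: set q5 = 0.
All clauses hold; q4 can take either value.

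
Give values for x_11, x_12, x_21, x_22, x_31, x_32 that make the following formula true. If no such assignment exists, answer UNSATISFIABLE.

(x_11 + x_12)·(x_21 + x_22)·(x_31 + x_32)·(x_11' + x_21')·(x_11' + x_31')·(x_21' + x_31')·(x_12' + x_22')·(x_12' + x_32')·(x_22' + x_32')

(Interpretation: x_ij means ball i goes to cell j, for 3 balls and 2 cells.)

Case x_11 = 1:
Unit clause (x_21') forces x_21 = 0.
Unit clause (x_22) forces x_22 = 1.
Unit clause (x_31') forces x_31 = 0.
Unit clause (x_32) forces x_32 = 1.
But (x_32') is also a unit clause — contradiction.
That branch fails; take x_11 = 0 instead.
Unit clause (x_12) forces x_12 = 1.
Unit clause (x_22') forces x_22 = 0.
Unit clause (x_21) forces x_21 = 1.
Unit clause (x_31') forces x_31 = 0.
Unit clause (x_32) forces x_32 = 1.
But (x_32') is also a unit clause — contradiction.
Neither x_11 = 1 nor x_11 = 0 works.

UNSATISFIABLE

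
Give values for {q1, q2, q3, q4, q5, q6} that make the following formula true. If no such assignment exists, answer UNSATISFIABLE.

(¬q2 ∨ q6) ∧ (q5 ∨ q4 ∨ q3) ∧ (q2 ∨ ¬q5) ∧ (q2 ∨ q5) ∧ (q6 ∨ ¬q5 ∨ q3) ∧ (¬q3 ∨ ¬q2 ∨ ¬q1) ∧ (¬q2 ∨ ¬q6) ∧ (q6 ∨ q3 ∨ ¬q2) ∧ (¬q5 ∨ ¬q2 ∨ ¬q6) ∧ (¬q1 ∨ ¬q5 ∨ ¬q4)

Case q2 = False:
The clause (¬q5) is unit, so q5 = False.
Now (q5) is unsatisfied and unit — conflict.
That branch fails; take q2 = True instead.
The clause (q6) is unit, so q6 = True.
Now (¬q6) is unsatisfied and unit — conflict.
Either choice for q2 ends in contradiction.

UNSATISFIABLE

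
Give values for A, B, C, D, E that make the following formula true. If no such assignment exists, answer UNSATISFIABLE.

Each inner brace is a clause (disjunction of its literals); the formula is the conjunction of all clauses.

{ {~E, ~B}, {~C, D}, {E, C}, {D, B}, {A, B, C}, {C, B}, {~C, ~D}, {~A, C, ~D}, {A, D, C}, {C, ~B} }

UNSATISFIABLE

Try E = 0.
The clause (C) is unit, so C = 1.
The clause (D) is unit, so D = 1.
Now (~D) is unsatisfied and unit — conflict.
Undo E and try E = 1.
The clause (~B) is unit, so B = 0.
The clause (D) is unit, so D = 1.
The clause (C) is unit, so C = 1.
Now (~C) is unsatisfied and unit — conflict.
Either choice for E ends in contradiction.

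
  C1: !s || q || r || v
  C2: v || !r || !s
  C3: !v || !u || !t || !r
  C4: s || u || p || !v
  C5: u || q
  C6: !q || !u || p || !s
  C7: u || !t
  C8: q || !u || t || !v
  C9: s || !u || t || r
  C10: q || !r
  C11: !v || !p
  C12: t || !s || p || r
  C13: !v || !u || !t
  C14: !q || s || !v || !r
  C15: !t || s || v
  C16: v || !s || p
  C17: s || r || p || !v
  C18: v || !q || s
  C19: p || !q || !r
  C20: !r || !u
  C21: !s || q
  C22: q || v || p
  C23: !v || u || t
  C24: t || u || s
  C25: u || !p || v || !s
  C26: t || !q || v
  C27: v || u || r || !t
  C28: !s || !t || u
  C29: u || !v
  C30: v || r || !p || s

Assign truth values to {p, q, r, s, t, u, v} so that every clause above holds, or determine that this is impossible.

Branch on u: set u = true.
(!r) alone gives r = false.
Branch on s: set s = true.
(q) alone gives q = true.
(p) alone gives p = true.
(!v) alone gives v = false.
(t) alone gives t = true.
Every clause now holds.

p ↦ true; q ↦ true; r ↦ false; s ↦ true; t ↦ true; u ↦ true; v ↦ false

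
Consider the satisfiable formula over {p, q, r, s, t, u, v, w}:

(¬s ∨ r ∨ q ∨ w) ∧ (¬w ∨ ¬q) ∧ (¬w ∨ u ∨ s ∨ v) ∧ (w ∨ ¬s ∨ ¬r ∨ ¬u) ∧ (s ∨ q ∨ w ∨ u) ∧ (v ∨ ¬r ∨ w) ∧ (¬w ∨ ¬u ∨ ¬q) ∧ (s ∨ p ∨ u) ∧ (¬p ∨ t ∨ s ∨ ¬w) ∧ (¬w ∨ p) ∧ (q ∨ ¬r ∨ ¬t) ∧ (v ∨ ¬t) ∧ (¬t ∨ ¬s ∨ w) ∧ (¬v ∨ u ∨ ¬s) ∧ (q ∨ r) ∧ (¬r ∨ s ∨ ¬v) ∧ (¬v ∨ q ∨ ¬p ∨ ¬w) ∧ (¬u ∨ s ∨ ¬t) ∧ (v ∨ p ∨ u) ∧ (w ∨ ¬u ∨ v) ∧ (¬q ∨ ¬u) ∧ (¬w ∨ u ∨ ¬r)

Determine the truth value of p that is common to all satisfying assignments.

True

Suppose p = False.
(¬w) alone gives w = False.
Suppose v = True.
Suppose s = True.
(¬t) alone gives t = False.
(u) alone gives u = True.
(¬r) alone gives r = False.
(q) alone gives q = True.
But (¬q) is also a unit clause — contradiction.
Undo s and try s = False.
(u) alone gives u = True.
(¬r) alone gives r = False.
(q) alone gives q = True.
But (¬q) is also a unit clause — contradiction.
Either choice for s ends in contradiction.
Undo v and try v = False.
(¬r) alone gives r = False.
(¬t) alone gives t = False.
(q) alone gives q = True.
(u) alone gives u = True.
But (¬u) is also a unit clause — contradiction.
Either choice for v ends in contradiction.
So every satisfying assignment has p = True.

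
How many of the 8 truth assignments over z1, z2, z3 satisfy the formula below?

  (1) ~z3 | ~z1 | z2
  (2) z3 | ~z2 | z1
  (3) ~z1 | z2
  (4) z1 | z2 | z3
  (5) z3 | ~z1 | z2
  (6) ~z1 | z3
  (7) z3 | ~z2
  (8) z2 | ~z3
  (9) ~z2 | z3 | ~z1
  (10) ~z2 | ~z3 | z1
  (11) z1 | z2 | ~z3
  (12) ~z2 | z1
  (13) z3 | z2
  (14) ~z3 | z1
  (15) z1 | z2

1

There are 2^3 = 8 truth assignments over (z1, z2, z3).
Check each against the 15 clauses (columns in the order z1, z2, z3):
  F F F  ✗ fails (z1 | z2 | z3)
  F F T  ✗ fails (z2 | ~z3)
  F T F  ✗ fails (z3 | ~z2 | z1)
  F T T  ✗ fails (~z2 | ~z3 | z1)
  T F F  ✗ fails (~z1 | z2)
  T F T  ✗ fails (~z3 | ~z1 | z2)
  T T F  ✗ fails (~z1 | z3)
  T T T  ✓ satisfies all
1 of the 8 rows is a model.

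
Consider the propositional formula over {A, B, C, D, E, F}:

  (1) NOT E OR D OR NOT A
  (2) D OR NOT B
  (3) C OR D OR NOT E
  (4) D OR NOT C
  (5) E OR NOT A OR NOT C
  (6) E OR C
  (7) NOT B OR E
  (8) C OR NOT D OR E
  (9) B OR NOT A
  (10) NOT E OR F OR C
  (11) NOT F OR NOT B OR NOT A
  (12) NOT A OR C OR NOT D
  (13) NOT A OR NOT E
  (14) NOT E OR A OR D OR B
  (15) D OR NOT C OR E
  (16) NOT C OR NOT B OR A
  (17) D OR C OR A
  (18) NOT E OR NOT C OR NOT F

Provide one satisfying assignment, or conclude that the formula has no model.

A=false; B=false; C=false; D=true; E=true; F=true

Case D = true:
Case E = true:
From the singleton clause (NOT A), A = false.
Case F = true:
From the singleton clause (NOT C), C = false.
All clauses hold; B can take either value.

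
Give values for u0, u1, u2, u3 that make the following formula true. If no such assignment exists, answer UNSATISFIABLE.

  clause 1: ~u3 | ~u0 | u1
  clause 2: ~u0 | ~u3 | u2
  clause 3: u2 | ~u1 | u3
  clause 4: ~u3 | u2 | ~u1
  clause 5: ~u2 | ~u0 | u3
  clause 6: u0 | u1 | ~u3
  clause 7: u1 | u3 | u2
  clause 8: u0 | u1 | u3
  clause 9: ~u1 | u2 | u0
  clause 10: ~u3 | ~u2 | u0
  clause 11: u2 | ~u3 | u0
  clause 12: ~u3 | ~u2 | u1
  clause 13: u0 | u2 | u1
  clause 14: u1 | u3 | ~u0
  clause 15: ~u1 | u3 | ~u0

u0 ↦ 1; u1 ↦ 1; u2 ↦ 1; u3 ↦ 1

Branch on u3: set u3 = 1.
Branch on u0: set u0 = 1.
The clause (u1) is unit, so u1 = 1.
The clause (u2) is unit, so u2 = 1.
Every clause now holds.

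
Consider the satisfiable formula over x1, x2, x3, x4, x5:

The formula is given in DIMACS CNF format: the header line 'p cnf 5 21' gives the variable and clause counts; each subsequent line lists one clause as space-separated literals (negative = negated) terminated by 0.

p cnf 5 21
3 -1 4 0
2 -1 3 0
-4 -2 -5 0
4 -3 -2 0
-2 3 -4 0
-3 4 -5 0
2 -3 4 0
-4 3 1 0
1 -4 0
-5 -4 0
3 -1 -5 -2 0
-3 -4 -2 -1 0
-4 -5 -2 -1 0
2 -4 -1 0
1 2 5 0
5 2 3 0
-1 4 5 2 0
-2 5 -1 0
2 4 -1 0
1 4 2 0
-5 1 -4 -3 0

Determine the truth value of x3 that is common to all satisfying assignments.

Suppose x3 = True.
Try x4 = True.
From the singleton clause (x1), x1 = True.
From the singleton clause (¬x5), x5 = False.
From the singleton clause (¬x2), x2 = False.
That conflicts with the unit clause (x2).
So x4 must be the other value — set x4 = False.
From the singleton clause (¬x2), x2 = False.
That conflicts with the unit clause (x2).
Neither x4 = True nor x4 = False works.
So every satisfying assignment has x3 = False.

False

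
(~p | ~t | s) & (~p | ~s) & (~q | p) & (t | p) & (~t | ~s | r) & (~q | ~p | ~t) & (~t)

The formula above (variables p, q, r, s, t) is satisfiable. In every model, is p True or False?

True

Suppose p = 0.
Unit clause (~q) forces q = 0.
Unit clause (t) forces t = 1.
That conflicts with the unit clause (~t).
So every satisfying assignment has p = True.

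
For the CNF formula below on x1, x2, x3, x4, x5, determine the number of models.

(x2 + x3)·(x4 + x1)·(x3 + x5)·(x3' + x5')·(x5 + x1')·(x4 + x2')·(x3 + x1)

There are 2^5 = 32 truth assignments over (x1, x2, x3, x4, x5).
Split on x1. With x1 = 1, the clauses containing x1 are satisfied and x1' drops from the rest; 1 of the 2^4 = 16 assignments to the other variables satisfy what remains.
With x1 = 0, by the same count on the reduced clause set, 2 assignments work.
(One model: x1=F, x2=F, x3=T, x4=T, x5=F.)
Total: 1 + 2 = 3.

3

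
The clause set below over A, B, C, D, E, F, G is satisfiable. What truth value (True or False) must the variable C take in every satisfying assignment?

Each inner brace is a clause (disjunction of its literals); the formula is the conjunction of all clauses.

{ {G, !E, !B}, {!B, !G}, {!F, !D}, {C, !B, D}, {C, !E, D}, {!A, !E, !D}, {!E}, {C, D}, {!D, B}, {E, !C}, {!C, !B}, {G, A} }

Suppose C = true.
Unit clause (!E) forces E = false.
Now (E) is unsatisfied and unit — conflict.
So every satisfying assignment has C = False.

False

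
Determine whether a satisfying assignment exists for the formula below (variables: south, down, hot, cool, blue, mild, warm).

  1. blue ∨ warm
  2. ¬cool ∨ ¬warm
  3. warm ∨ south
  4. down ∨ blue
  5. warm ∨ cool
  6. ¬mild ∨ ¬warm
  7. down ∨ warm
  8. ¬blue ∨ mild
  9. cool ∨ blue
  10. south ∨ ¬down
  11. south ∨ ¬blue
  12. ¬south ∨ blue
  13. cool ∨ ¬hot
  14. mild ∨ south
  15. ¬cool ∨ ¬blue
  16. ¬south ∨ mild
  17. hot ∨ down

No

Case blue = True:
From the singleton clause (mild), mild = True.
From the singleton clause (¬warm), warm = False.
From the singleton clause (south), south = True.
From the singleton clause (cool), cool = True.
But (¬cool) is also a unit clause — contradiction.
That branch fails; take blue = False instead.
From the singleton clause (warm), warm = True.
From the singleton clause (¬cool), cool = False.
But (cool) is also a unit clause — contradiction.
Both values of blue lead to a conflict.
No assignment satisfies every clause.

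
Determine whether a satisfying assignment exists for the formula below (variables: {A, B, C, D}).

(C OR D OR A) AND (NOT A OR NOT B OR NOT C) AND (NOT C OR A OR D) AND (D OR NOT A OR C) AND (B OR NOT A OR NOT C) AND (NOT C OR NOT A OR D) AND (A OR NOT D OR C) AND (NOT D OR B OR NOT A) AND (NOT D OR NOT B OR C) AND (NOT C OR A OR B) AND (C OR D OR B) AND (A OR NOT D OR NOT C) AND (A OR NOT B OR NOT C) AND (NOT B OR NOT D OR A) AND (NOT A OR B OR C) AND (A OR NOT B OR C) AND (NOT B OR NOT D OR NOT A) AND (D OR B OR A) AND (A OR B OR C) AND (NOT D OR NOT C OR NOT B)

Try C = true.
Try A = false.
(D) alone gives D = true.
But (NOT D) is also a unit clause — contradiction.
That branch fails; take A = true instead.
(NOT B) alone gives B = false.
But (B) is also a unit clause — contradiction.
Neither A = true nor A = false works.
That branch fails; take C = false instead.
Try D = true.
(A) alone gives A = true.
(B) alone gives B = true.
But (NOT B) is also a unit clause — contradiction.
That branch fails; take D = false instead.
(A) alone gives A = true.
But (NOT A) is also a unit clause — contradiction.
Neither D = true nor D = false works.
Neither C = true nor C = false works.
No assignment satisfies every clause.

No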